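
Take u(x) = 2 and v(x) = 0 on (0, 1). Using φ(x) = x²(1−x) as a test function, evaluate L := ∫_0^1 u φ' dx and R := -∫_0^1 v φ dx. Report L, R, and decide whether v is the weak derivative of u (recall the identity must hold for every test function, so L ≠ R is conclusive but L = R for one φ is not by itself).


LHS = 0, RHS = 0. Yes, v = u' weakly.

u(x) = 2, classical derivative u'(x) = 0.
φ(x) = x²(1−x), so φ'(x) = x*(2 - 3*x).
Note φ(0) = φ(1) = 0, so the boundary term u·φ vanishes.
LHS = ∫_0^1 u(x) φ'(x) dx = ∫_0^1 (-6*x^2 + 4*x) dx. Term by term:
  ∫_0^1 -6*x^2 dx = -2;  ∫_0^1 4*x dx = 2.
Sum: -2 + 2 = 0.
So LHS = 0.
∫_0^1 v(x) φ(x) dx = ∫_0^1 (0) dx. Term by term:
  ∫_0^1 0 dx = 0.
So RHS = -∫_0^1 v(x) φ(x) dx = 0.
LHS = RHS, so the identity holds for this test φ.
Moreover u is smooth here and v(x) = u'(x) = 0 pointwise, so the identity holds for every test function. Hence v is the weak derivative of u.


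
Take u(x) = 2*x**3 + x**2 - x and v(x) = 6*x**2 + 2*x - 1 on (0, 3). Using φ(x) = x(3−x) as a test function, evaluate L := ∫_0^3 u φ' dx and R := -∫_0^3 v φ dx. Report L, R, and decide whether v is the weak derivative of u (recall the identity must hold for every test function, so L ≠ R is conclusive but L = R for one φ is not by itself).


LHS = -819/10, RHS = -819/10. Yes, v = u' weakly.

u(x) = 2*x**3 + x**2 - x, classical derivative u'(x) = 6*x**2 + 2*x - 1.
φ(x) = x(3−x), so φ'(x) = 3 - 2*x.
Note φ(0) = φ(3) = 0, so the boundary term u·φ vanishes.
LHS = ∫_0^3 u(x) φ'(x) dx = ∫_0^3 (-4*x^4 + 4*x^3 + 5*x^2 - 3*x) dx. Term by term:
  ∫_0^3 -4*x^4 dx = -972/5;  ∫_0^3 4*x^3 dx = 81;  ∫_0^3 5*x^2 dx = 45;
  ∫_0^3 -3*x dx = -27/2.
Sum: -972/5 + 81 + 45 − 27/2 = -819/10.
So LHS = -819/10.
∫_0^3 v(x) φ(x) dx = ∫_0^3 (-6*x^4 + 16*x^3 + 7*x^2 - 3*x) dx. Term by term:
  ∫_0^3 -6*x^4 dx = -1458/5;  ∫_0^3 16*x^3 dx = 324;  ∫_0^3 7*x^2 dx = 63;
  ∫_0^3 -3*x dx = -27/2.
Sum: -1458/5 + 324 + 63 − 27/2 = 819/10.
So RHS = -∫_0^3 v(x) φ(x) dx = -819/10.
LHS = RHS, so the identity holds for this test φ.
Moreover u is smooth here and v(x) = u'(x) = 6*x**2 + 2*x - 1 pointwise, so the identity holds for every test function. Hence v is the weak derivative of u.


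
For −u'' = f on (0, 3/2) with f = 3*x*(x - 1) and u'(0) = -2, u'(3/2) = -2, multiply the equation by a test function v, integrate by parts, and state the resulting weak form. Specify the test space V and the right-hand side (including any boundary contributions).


V = H^1(0, 3/2) (v unrestricted at boundary; u is determined up to an additive constant); weak form: ∫_0^3/2 u'v' dx = ∫_0^3/2 (3*x*(x - 1)) v dx − 2·v(3/2) + 2·v(0) for all v ∈ V.

Multiply both sides by a test function v and integrate from 0 to 3/2:
  ∫_0^3/2 −u''(x) v(x) dx = ∫_0^3/2 f(x) v(x) dx.
Integrate the LHS by parts once:
  ∫_0^3/2 −u'' v dx = −[u'(x) v(x)]_0^3/2 + ∫_0^3/2 u'(x) v'(x) dx.
Thus ∫_0^3/2 u'(x) v'(x) dx = ∫_0^3/2 f(x) v(x) dx + [u'(x) v(x)]_0^3/2.
Choose V so that boundary terms are either known or forced to vanish.
u has inhomogeneous Neumann u'(0) = -2, u'(3/2) = -2. [u' v]_0^3/2 = (-2)·v(3/2) − (-2)·v(0) = − 2·v(3/2) + 2·v(0). Take V = H^1(0, 3/2); boundary term becomes part of RHS.
Weak formulation: find u (satisfying any essential BC) such that ∫_0^3/2 u'(x) v'(x) dx = ∫_0^3/2 f v dx − 2·v(3/2) + 2·v(0) for all v ∈ V (Neumann data are natural BCs: they enter the RHS as boundary terms).
Substituting f(x) = 3*x*(x - 1), the right-hand side is ∫_0^3/2 (3*x*(x - 1)) v dx − 2·v(3/2) + 2·v(0).
Compatibility check (pure Neumann): taking v ≡ 1 ∈ V gives 0 = ∫_0^3/2 f dx + (-2) − (-2), i.e. ∫_0^3/2 f dx must equal u'(0) − u'(3/2) = 0. Indeed ∫_0^3/2 (3*x*(x - 1)) dx = 0, so the data are compatible. The solution is then unique only up to an additive constant (fix it e.g. by requiring ∫_0^3/2 u dx = 0).


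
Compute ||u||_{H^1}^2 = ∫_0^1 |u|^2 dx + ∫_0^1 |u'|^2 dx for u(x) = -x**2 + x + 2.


||u||_{H^1}^2 = 151/30

The H^1 norm (squared) on an interval (0, L) is
  ||u||_{H^1}^2 = ∫_0^L u(x)^2 dx + ∫_0^L u'(x)^2 dx.
Compute u'(x) = 1 - 2*x.
Then u(x)^2 = x**4 - 2*x**3 - 3*x**2 + 4*x + 4 and u'(x)^2 = 4*x**2 - 4*x + 1.
Integrate each monomial from 0 to 1 using ∫_0^1 c·x^n dx = c·1^(n+1)/(n+1):
  ∫_0^1 u(x)^2 dx = ∫_0^1 (x^4 - 2*x^3 - 3*x^2 + 4*x + 4) dx. Term by term:
    ∫_0^1 x^4 dx = 1/5;  ∫_0^1 -2*x^3 dx = -1/2;  ∫_0^1 -3*x^2 dx = -1;
    ∫_0^1 4*x dx = 2;  ∫_0^1 4 dx = 4.
  Sum: 1/5 − 1/2 − 1 + 2 + 4 = 47/10.
  ∫_0^1 u'(x)^2 dx = ∫_0^1 (4*x^2 - 4*x + 1) dx. Term by term:
    ∫_0^1 4*x^2 dx = 4/3;  ∫_0^1 -4*x dx = -2;  ∫_0^1 1 dx = 1.
  Sum: 4/3 − 2 + 1 = 1/3.
Adding: ||u||_{H^1}^2 = 47/10 + 1/3 = 151/30.


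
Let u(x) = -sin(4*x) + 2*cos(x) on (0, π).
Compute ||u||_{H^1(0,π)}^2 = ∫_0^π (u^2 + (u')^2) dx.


||u||_{H^1(0,π)}^2 = -64/15 + 25*π/2

u'(x) = -2*sin(x) - 4*cos(4*x).
Expand u² and (u')² and integrate term by term on (0, π), using: for integers n ≥ 1, ∫_0^π sin²(nx) dx = ∫_0^π cos²(nx) dx = π/2; for n ≠ n', ∫_0^π sin(nx)sin(n'x) dx = ∫_0^π cos(nx)cos(n'x) dx = 0; and by product-to-sum, ∫_0^π sin(nx)cos(n'x) dx = ½∫_0^π [sin((n+n')x) + sin((n−n')x)] dx, which is 0 when n+n' is even and 2n/(n²−n'²) when n+n' is odd (it need not vanish on (0, π)).
  u² squared terms: (-1)²·∫sin(4x)² dx = 1·π/2 = π/2;  (2)²·∫cos(x)² dx = 4·π/2 = 2*π.
  u² cross terms: 2·(-1)·(2)·∫sin(4x)·cos(x) dx = -4·(8/15) = -32/15.
  So ∫_0^π u² dx = π/2 + 2*π − 32/15 = -32/15 + 5*π/2.
  (u')² squared terms: (-4)²·∫cos(4x)² dx = 16·π/2 = 8*π;  (-2)²·∫sin(x)² dx = 4·π/2 = 2*π.
  (u')² cross terms: 2·(-4)·(-2)·∫cos(4x)·sin(x) dx = 16·(-2/15) = -32/15.
  So ∫_0^π (u')² dx = 8*π + 2*π − 32/15 = -32/15 + 10*π.
||u||_{H^1}^2 = (-32/15 + 5*π/2) + (-32/15 + 10*π) = -64/15 + 25*π/2.


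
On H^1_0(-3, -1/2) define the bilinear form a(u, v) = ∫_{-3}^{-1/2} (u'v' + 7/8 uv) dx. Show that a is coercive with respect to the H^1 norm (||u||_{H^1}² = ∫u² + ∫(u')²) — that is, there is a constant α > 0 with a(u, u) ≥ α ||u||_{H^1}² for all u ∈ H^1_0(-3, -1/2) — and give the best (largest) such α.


α = (175 + 32*π^2)/(8*(25 + 4*π^2))

Coercivity of a(·,·) on H^1_0(-3, -1/2) means a(u, u) ≥ α ||u||_{H^1}² for every u ∈ H^1_0.
The interval has length L = 5/2, and Poincaré/coercivity depend only on L. Here a(u, u) = ∫(u')² + (7/8)·∫u².
Here 0 < c = 7/8 < 1. The condition a(u,u) ≥ α||u||_{H^1}² reads (1−α)∫(u')² ≥ (α−c)∫u². Any admissible α is ≤ 1 (rapidly oscillating u have ∫u²/∫(u')² → 0), and α = 1 would force 0 ≥ (1−c)∫u², impossible since c < 1; so 1−α > 0. By the sharp Poincaré inequality on H^1_0 of an interval of length L, ∫(u')² ≥ (π/L)²∫u² with equality for the first sine mode sin(π(x−x₀)/L) (x₀ the left endpoint), so the inequality holds for all u iff (1−α)(π/L)² ≥ α − c, i.e. α ≤ ((π/L)² + c)/((π/L)² + 1) = (1 + c(L/π)²)/(1 + (L/π)²). With (π/L)² = 4*π^2/25 and c = 7/8, the largest admissible constant is α = ((π/L)² + c)/((π/L)² + 1).
Simplifying, α = (175 + 32*π^2)/(8*(25 + 4*π^2)).


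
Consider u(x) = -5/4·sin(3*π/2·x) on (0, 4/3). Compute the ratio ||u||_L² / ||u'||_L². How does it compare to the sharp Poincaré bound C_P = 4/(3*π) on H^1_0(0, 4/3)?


||u||_L² / ||u'||_L² = 2/(3*π) < C_P = 4/(3*π).

u(x) = -5/4·sin(3*π/2·x), so u'(x) = -15*π*cos(3*π*x/2)/8.
Writing u(x) = A·sin(kπx/L) with A = -5/4 and k = 2, use ∫_0^L sin²(kπx/L) dx = L/2 and ∫_0^L cos²(kπx/L) dx = L/2.
u² = 25/16·sin²(3*π/2·x) and (u')² = 225*π^2/64·cos²(3*π/2·x), and each of sin², cos² integrates to L/2 = 2/3 over (0, 4/3).
∫_0^4/3 u² dx = 25/24, so ||u||_L² = 5*sqrt(6)/12.
∫_0^4/3 (u')² dx = 75*π^2/32, so ||u'||_L² = 5*sqrt(6)*π/8.
Ratio ||u||_L² / ||u'||_L² = 2/(3*π).
Sharp Poincaré constant on H^1_0(0, 4/3) is C_P = L/π = 4/(3*π), achieved by sin(3*π/4·x).
This is the k = 2 harmonic; the ratio L/(kπ) is strictly less than C_P = L/π, consistent with the sharp inequality ||u||_L² ≤ C_P ||u'||_L².


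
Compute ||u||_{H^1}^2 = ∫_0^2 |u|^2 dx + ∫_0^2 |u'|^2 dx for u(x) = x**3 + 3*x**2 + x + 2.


||u||_{H^1}^2 = 12242/21

The H^1 norm (squared) on an interval (0, L) is
  ||u||_{H^1}^2 = ∫_0^L u(x)^2 dx + ∫_0^L u'(x)^2 dx.
Compute u'(x) = 3*x**2 + 6*x + 1.
Then u(x)^2 = x**6 + 6*x**5 + 11*x**4 + 10*x**3 + 13*x**2 + 4*x + 4 and u'(x)^2 = 9*x**4 + 36*x**3 + 42*x**2 + 12*x + 1.
Integrate each monomial from 0 to 2 using ∫_0^2 c·x^n dx = c·2^(n+1)/(n+1):
  ∫_0^2 u(x)^2 dx = ∫_0^2 (x^6 + 6*x^5 + 11*x^4 + 10*x^3 + 13*x^2 + 4*x + 4) dx. Term by term:
    ∫_0^2 x^6 dx = 128/7;  ∫_0^2 6*x^5 dx = 64;  ∫_0^2 11*x^4 dx = 352/5;
    ∫_0^2 10*x^3 dx = 40;  ∫_0^2 13*x^2 dx = 104/3;  ∫_0^2 4*x dx = 8;
    ∫_0^2 4 dx = 8.
  Sum: 128/7 + 64 + 352/5 + 40 + 104/3 + 8 + 8 = 25552/105.
  ∫_0^2 u'(x)^2 dx = ∫_0^2 (9*x^4 + 36*x^3 + 42*x^2 + 12*x + 1) dx. Term by term:
    ∫_0^2 9*x^4 dx = 288/5;  ∫_0^2 36*x^3 dx = 144;  ∫_0^2 42*x^2 dx = 112;
    ∫_0^2 12*x dx = 24;  ∫_0^2 1 dx = 2.
  Sum: 288/5 + 144 + 112 + 24 + 2 = 1698/5.
Adding: ||u||_{H^1}^2 = 25552/105 + 1698/5 = 12242/21.


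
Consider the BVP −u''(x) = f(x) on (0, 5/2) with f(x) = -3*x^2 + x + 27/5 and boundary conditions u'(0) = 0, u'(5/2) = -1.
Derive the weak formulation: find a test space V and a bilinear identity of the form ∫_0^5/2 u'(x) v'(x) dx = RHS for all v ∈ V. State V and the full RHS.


V = H^1(0, 5/2) (v unrestricted at boundary; u is determined up to an additive constant); weak form: ∫_0^5/2 u'v' dx = ∫_0^5/2 (-3*x^2 + x + 27/5) v dx − v(5/2) for all v ∈ V.

Multiply both sides by a test function v and integrate from 0 to 5/2:
  ∫_0^5/2 −u''(x) v(x) dx = ∫_0^5/2 f(x) v(x) dx.
Integrate the LHS by parts once:
  ∫_0^5/2 −u'' v dx = −[u'(x) v(x)]_0^5/2 + ∫_0^5/2 u'(x) v'(x) dx.
Thus ∫_0^5/2 u'(x) v'(x) dx = ∫_0^5/2 f(x) v(x) dx + [u'(x) v(x)]_0^5/2.
Choose V so that boundary terms are either known or forced to vanish.
u has inhomogeneous Neumann u'(0) = 0, u'(5/2) = -1. [u' v]_0^5/2 = (-1)·v(5/2) − (0)·v(0) = − v(5/2). Take V = H^1(0, 5/2); boundary term becomes part of RHS.
Weak formulation: find u (satisfying any essential BC) such that ∫_0^5/2 u'(x) v'(x) dx = ∫_0^5/2 f v dx − v(5/2) for all v ∈ V (Neumann data are natural BCs: they enter the RHS as boundary terms).
Substituting f(x) = -3*x^2 + x + 27/5, the right-hand side is ∫_0^5/2 (-3*x^2 + x + 27/5) v dx − v(5/2).
Compatibility check (pure Neumann): taking v ≡ 1 ∈ V gives 0 = ∫_0^5/2 f dx + (-1) − (0), i.e. ∫_0^5/2 f dx must equal u'(0) − u'(5/2) = 1. Indeed ∫_0^5/2 (-3*x^2 + x + 27/5) dx = 1, so the data are compatible. The solution is then unique only up to an additive constant (fix it e.g. by requiring ∫_0^5/2 u dx = 0).


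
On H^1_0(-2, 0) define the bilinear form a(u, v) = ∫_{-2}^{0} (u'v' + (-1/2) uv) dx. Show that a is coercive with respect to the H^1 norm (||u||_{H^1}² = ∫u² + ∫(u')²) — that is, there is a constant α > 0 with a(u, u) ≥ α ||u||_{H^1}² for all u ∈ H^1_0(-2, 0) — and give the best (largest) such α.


α = (-2 + π^2)/(4 + π^2)

Coercivity of a(·,·) on H^1_0(-2, 0) means a(u, u) ≥ α ||u||_{H^1}² for every u ∈ H^1_0.
The interval has length L = 2, and Poincaré/coercivity depend only on L. Here a(u, u) = ∫(u')² + (-1/2)·∫u².
Here c = -1/2 < 0 with |c| < (π/L)² = π^2/4, so coercivity still holds. The condition a(u,u) ≥ α||u||_{H^1}² reads (1−α)∫(u')² ≥ (α−c)∫u². Any admissible α is ≤ 1 (rapidly oscillating u have ∫u²/∫(u')² → 0), and α = 1 would force 0 ≥ (1−c)∫u², impossible since c < 1; so 1−α > 0. By the sharp Poincaré inequality on H^1_0 of an interval of length L, ∫(u')² ≥ (π/L)²∫u² with equality for the first sine mode sin(π(x−x₀)/L) (x₀ the left endpoint), so the inequality holds for all u iff (1−α)(π/L)² ≥ α − c, i.e. α ≤ ((π/L)² + c)/((π/L)² + 1) = (1 + c(L/π)²)/(1 + (L/π)²). (Direct route, valid since c ≤ 0: Poincaré gives c∫u² ≥ c(L/π)²∫(u')², so a(u,u) ≥ (1 + c(L/π)²)∫(u')², while ||u||_{H^1}² ≤ (1 + (L/π)²)∫(u')²; dividing yields the same α.) With (π/L)² = π^2/4 and c = -1/2, the largest admissible constant is α = ((π/L)² + c)/((π/L)² + 1).
Simplifying, α = (-2 + π^2)/(4 + π^2).


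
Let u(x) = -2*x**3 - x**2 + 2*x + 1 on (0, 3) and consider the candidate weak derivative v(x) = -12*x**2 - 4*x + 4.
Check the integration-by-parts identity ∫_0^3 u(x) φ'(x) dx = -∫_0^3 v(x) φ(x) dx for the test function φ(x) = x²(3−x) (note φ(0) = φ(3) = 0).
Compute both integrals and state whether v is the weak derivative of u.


LHS = 783/5, RHS = 1566/5. No, v is not the weak derivative of u.

u(x) = -2*x**3 - x**2 + 2*x + 1, classical derivative u'(x) = -6*x**2 - 2*x + 2.
φ(x) = x²(3−x), so φ'(x) = 3*x*(2 - x).
Note φ(0) = φ(3) = 0, so the boundary term u·φ vanishes.
LHS = ∫_0^3 u(x) φ'(x) dx = ∫_0^3 (6*x^5 - 9*x^4 - 12*x^3 + 9*x^2 + 6*x) dx. Term by term:
  ∫_0^3 6*x^5 dx = 729;  ∫_0^3 -9*x^4 dx = -2187/5;  ∫_0^3 -12*x^3 dx = -243;
  ∫_0^3 9*x^2 dx = 81;  ∫_0^3 6*x dx = 27.
Sum: 729 − 2187/5 − 243 + 81 + 27 = 783/5.
So LHS = 783/5.
∫_0^3 v(x) φ(x) dx = ∫_0^3 (12*x^5 - 32*x^4 - 16*x^3 + 12*x^2) dx. Term by term:
  ∫_0^3 12*x^5 dx = 1458;  ∫_0^3 -32*x^4 dx = -7776/5;  ∫_0^3 -16*x^3 dx = -324;
  ∫_0^3 12*x^2 dx = 108.
Sum: 1458 − 7776/5 − 324 + 108 = -1566/5.
So RHS = -∫_0^3 v(x) φ(x) dx = 1566/5.
LHS − RHS = -783/5 ≠ 0, so the identity fails.
(For a valid weak derivative the identity must hold for EVERY test function, in particular this one. The failure shows v is NOT the weak derivative of u.)
Correct weak derivative would be u'(x) = -6*x**2 - 2*x + 2.


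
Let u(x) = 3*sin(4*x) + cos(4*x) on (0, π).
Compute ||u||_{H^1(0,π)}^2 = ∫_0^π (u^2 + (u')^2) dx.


||u||_{H^1(0,π)}^2 = 85*π

u'(x) = -4*sin(4*x) + 12*cos(4*x).
Expand u² and (u')² and integrate term by term on (0, π), using: for integers n ≥ 1, ∫_0^π sin²(nx) dx = ∫_0^π cos²(nx) dx = π/2; for n ≠ n', ∫_0^π sin(nx)sin(n'x) dx = ∫_0^π cos(nx)cos(n'x) dx = 0; and by product-to-sum, ∫_0^π sin(nx)cos(n'x) dx = ½∫_0^π [sin((n+n')x) + sin((n−n')x)] dx, which is 0 when n+n' is even and 2n/(n²−n'²) when n+n' is odd (it need not vanish on (0, π)).
  u² squared terms: (3)²·∫sin(4x)² dx = 9·π/2 = 9*π/2;  (1)²·∫cos(4x)² dx = 1·π/2 = π/2.
  u² cross terms: 2·(3)·(1)·∫sin(4x)·cos(4x) dx = 6·(0) = 0.
  So ∫_0^π u² dx = 9*π/2 + π/2 + 0 = 5*π.
  (u')² squared terms: (-4)²·∫sin(4x)² dx = 16·π/2 = 8*π;  (12)²·∫cos(4x)² dx = 144·π/2 = 72*π.
  (u')² cross terms: 2·(-4)·(12)·∫sin(4x)·cos(4x) dx = -96·(0) = 0.
  So ∫_0^π (u')² dx = 8*π + 72*π + 0 = 80*π.
||u||_{H^1}^2 = (5*π) + (80*π) = 85*π.


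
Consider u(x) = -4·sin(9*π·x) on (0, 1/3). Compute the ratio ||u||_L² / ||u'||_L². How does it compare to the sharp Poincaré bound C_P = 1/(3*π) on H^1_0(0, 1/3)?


||u||_L² / ||u'||_L² = 1/(9*π) < C_P = 1/(3*π).

u(x) = -4·sin(9*π·x), so u'(x) = -36*π*cos(9*π*x).
Writing u(x) = A·sin(kπx/L) with A = -4 and k = 3, use ∫_0^L sin²(kπx/L) dx = L/2 and ∫_0^L cos²(kπx/L) dx = L/2.
u² = 16·sin²(9*π·x) and (u')² = 1296*π^2·cos²(9*π·x), and each of sin², cos² integrates to L/2 = 1/6 over (0, 1/3).
∫_0^1/3 u² dx = 8/3, so ||u||_L² = 2*sqrt(6)/3.
∫_0^1/3 (u')² dx = 216*π^2, so ||u'||_L² = 6*sqrt(6)*π.
Ratio ||u||_L² / ||u'||_L² = 1/(9*π).
Sharp Poincaré constant on H^1_0(0, 1/3) is C_P = L/π = 1/(3*π), achieved by sin(3*π·x).
This is the k = 3 harmonic; the ratio L/(kπ) is strictly less than C_P = L/π, consistent with the sharp inequality ||u||_L² ≤ C_P ||u'||_L².


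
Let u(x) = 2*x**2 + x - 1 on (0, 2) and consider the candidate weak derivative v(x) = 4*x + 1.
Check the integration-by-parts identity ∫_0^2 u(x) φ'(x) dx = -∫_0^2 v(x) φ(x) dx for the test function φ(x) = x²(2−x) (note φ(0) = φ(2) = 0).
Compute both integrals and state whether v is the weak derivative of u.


LHS = -116/15, RHS = -116/15. Yes, v = u' weakly.

u(x) = 2*x**2 + x - 1, classical derivative u'(x) = 4*x + 1.
φ(x) = x²(2−x), so φ'(x) = x*(4 - 3*x).
Note φ(0) = φ(2) = 0, so the boundary term u·φ vanishes.
LHS = ∫_0^2 u(x) φ'(x) dx = ∫_0^2 (-6*x^4 + 5*x^3 + 7*x^2 - 4*x) dx. Term by term:
  ∫_0^2 -6*x^4 dx = -192/5;  ∫_0^2 5*x^3 dx = 20;  ∫_0^2 7*x^2 dx = 56/3;
  ∫_0^2 -4*x dx = -8.
Sum: -192/5 + 20 + 56/3 − 8 = -116/15.
So LHS = -116/15.
∫_0^2 v(x) φ(x) dx = ∫_0^2 (-4*x^4 + 7*x^3 + 2*x^2) dx. Term by term:
  ∫_0^2 -4*x^4 dx = -128/5;  ∫_0^2 7*x^3 dx = 28;  ∫_0^2 2*x^2 dx = 16/3.
Sum: -128/5 + 28 + 16/3 = 116/15.
So RHS = -∫_0^2 v(x) φ(x) dx = -116/15.
LHS = RHS, so the identity holds for this test φ.
Moreover u is smooth here and v(x) = u'(x) = 4*x + 1 pointwise, so the identity holds for every test function. Hence v is the weak derivative of u.


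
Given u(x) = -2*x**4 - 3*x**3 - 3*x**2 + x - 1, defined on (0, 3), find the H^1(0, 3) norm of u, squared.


||u||_{H^1}^2 = 5272143/70

The H^1 norm (squared) on an interval (0, L) is
  ||u||_{H^1}^2 = ∫_0^L u(x)^2 dx + ∫_0^L u'(x)^2 dx.
Compute u'(x) = -8*x**3 - 9*x**2 - 6*x + 1.
Then u(x)^2 = 4*x**8 + 12*x**7 + 21*x**6 + 14*x**5 + 7*x**4 + 7*x**2 - 2*x + 1 and u'(x)^2 = 64*x**6 + 144*x**5 + 177*x**4 + 92*x**3 + 18*x**2 - 12*x + 1.
Integrate each monomial from 0 to 3 using ∫_0^3 c·x^n dx = c·3^(n+1)/(n+1):
  ∫_0^3 u(x)^2 dx = ∫_0^3 (4*x^8 + 12*x^7 + 21*x^6 + 14*x^5 + 7*x^4 + 7*x^2 - 2*x + 1) dx. Term by term:
    ∫_0^3 4*x^8 dx = 8748;  ∫_0^3 12*x^7 dx = 19683/2;  ∫_0^3 21*x^6 dx = 6561;
    ∫_0^3 14*x^5 dx = 1701;  ∫_0^3 7*x^4 dx = 1701/5;  ∫_0^3 7*x^2 dx = 63;
    ∫_0^3 -2*x dx = -9;  ∫_0^3 1 dx = 3.
  Sum: 8748 + 19683/2 + 6561 + 1701 + 1701/5 + 63 − 9 + 3 = 272487/10.
  ∫_0^3 u'(x)^2 dx = ∫_0^3 (64*x^6 + 144*x^5 + 177*x^4 + 92*x^3 + 18*x^2 - 12*x + 1) dx. Term by term:
    ∫_0^3 64*x^6 dx = 139968/7;  ∫_0^3 144*x^5 dx = 17496;  ∫_0^3 177*x^4 dx = 43011/5;
    ∫_0^3 92*x^3 dx = 1863;  ∫_0^3 18*x^2 dx = 162;  ∫_0^3 -12*x dx = -54;
    ∫_0^3 1 dx = 3.
  Sum: 139968/7 + 17496 + 43011/5 + 1863 + 162 − 54 + 3 = 1682367/35.
Adding: ||u||_{H^1}^2 = 272487/10 + 1682367/35 = 5272143/70.


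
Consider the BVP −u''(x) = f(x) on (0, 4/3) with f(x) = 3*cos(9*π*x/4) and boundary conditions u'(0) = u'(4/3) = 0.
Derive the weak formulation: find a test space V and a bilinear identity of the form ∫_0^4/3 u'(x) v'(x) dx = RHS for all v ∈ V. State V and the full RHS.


V = H^1(0, 4/3) (no boundary constraint on v; u is determined up to an additive constant); weak form: ∫_0^4/3 u'v' dx = ∫_0^4/3 (3*cos(9*π*x/4)) v dx for all v ∈ V.

Multiply both sides by a test function v and integrate from 0 to 4/3:
  ∫_0^4/3 −u''(x) v(x) dx = ∫_0^4/3 f(x) v(x) dx.
Integrate the LHS by parts once:
  ∫_0^4/3 −u'' v dx = −[u'(x) v(x)]_0^4/3 + ∫_0^4/3 u'(x) v'(x) dx.
Thus ∫_0^4/3 u'(x) v'(x) dx = ∫_0^4/3 f(x) v(x) dx + [u'(x) v(x)]_0^4/3.
Choose V so that boundary terms are either known or forced to vanish.
u has homogeneous Neumann: u'(0) = u'(4/3) = 0. So [u' v]_0^4/3 = 0·v(4/3) − 0·v(0) = 0 for any v; take V = H^1(0, 4/3).
Weak formulation: find u (satisfying any essential BC) such that ∫_0^4/3 u'(x) v'(x) dx = ∫_0^4/3 f v dx for all v ∈ V (homogeneous Neumann, so boundary terms vanish).
Substituting f(x) = 3*cos(9*π*x/4), the right-hand side is ∫_0^4/3 (3*cos(9*π*x/4)) v dx.
Compatibility check (pure Neumann): taking v ≡ 1 ∈ V gives 0 = ∫_0^4/3 f dx + (0) − (0), i.e. ∫_0^4/3 f dx must equal u'(0) − u'(4/3) = 0. Indeed ∫_0^4/3 (3*cos(9*π*x/4)) dx = 0, so the data are compatible. The solution is then unique only up to an additive constant (fix it e.g. by requiring ∫_0^4/3 u dx = 0).


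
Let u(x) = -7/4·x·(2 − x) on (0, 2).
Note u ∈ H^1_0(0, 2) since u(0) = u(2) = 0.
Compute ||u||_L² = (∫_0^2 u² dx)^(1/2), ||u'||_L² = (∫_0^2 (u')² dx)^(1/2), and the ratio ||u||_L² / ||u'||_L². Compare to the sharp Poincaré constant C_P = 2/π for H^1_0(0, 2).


||u||_L² / ||u'||_L² = sqrt(10)/5 < C_P = 2/π.

u(x) = -7/4·x·(2 − x), so u'(x) = 7*x/2 - 7/2.
u(x) = -7/4·x·(2 − x) vanishes at x = 0 and x = 2, so u ∈ H^1_0(0, 2). Differentiate via the product rule and integrate the resulting polynomials term by term.
  ∫_0^2 u² dx = ∫_0^2 (49*x^4/16 - 49*x^3/4 + 49*x^2/4) dx. Term by term:
    ∫_0^2 49*x^4/16 dx = 98/5;  ∫_0^2 -49*x^3/4 dx = -49;  ∫_0^2 49*x^2/4 dx = 98/3.
  Sum: 98/5 − 49 + 98/3 = 49/15.
  ∫_0^2 (u')² dx = ∫_0^2 (49*x^2/4 - 49*x/2 + 49/4) dx. Term by term:
    ∫_0^2 49*x^2/4 dx = 98/3;  ∫_0^2 -49*x/2 dx = -49;  ∫_0^2 49/4 dx = 49/2.
  Sum: 98/3 − 49 + 49/2 = 49/6.
∫_0^2 u² dx = 49/15, so ||u||_L² = 7*sqrt(15)/15.
∫_0^2 (u')² dx = 49/6, so ||u'||_L² = 7*sqrt(6)/6.
Ratio ||u||_L² / ||u'||_L² = sqrt(10)/5.
Sharp Poincaré constant on H^1_0(0, 2) is C_P = L/π = 2/π, achieved by sin(π/2·x).
A polynomial bump cannot attain the sharp Poincaré constant (only the first sine eigenfunction does), so the ratio is strictly less than C_P, consistent with ||u||_L² ≤ C_P ||u'||_L².


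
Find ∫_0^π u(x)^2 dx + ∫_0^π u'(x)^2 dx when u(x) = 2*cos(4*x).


||u||_{H^1(0,π)}^2 = 34*π

u'(x) = -8*sin(4*x).
Expand u² and (u')² and integrate term by term on (0, π), using: for integers n ≥ 1, ∫_0^π sin²(nx) dx = ∫_0^π cos²(nx) dx = π/2; for n ≠ n', ∫_0^π sin(nx)sin(n'x) dx = ∫_0^π cos(nx)cos(n'x) dx = 0; and by product-to-sum, ∫_0^π sin(nx)cos(n'x) dx = ½∫_0^π [sin((n+n')x) + sin((n−n')x)] dx, which is 0 when n+n' is even and 2n/(n²−n'²) when n+n' is odd (it need not vanish on (0, π)).
  u² squared terms: (2)²·∫cos(4x)² dx = 4·π/2 = 2*π.
  So ∫_0^π u² dx = 2*π.
  (u')² squared terms: (-8)²·∫sin(4x)² dx = 64·π/2 = 32*π.
  So ∫_0^π (u')² dx = 32*π.
||u||_{H^1}^2 = (2*π) + (32*π) = 34*π.


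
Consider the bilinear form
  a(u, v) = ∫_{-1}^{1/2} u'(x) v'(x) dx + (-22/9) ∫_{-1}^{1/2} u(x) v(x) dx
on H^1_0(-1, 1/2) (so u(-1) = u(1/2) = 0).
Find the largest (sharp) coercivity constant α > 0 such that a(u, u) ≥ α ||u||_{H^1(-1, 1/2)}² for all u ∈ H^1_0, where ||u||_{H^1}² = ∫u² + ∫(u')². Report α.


α = 2*(-11 + 2*π^2)/(9 + 4*π^2)

Coercivity of a(·,·) on H^1_0(-1, 1/2) means a(u, u) ≥ α ||u||_{H^1}² for every u ∈ H^1_0.
The interval has length L = 3/2, and Poincaré/coercivity depend only on L. Here a(u, u) = ∫(u')² + (-22/9)·∫u².
Here c = -22/9 < 0 with |c| < (π/L)² = 4*π^2/9, so coercivity still holds. The condition a(u,u) ≥ α||u||_{H^1}² reads (1−α)∫(u')² ≥ (α−c)∫u². Any admissible α is ≤ 1 (rapidly oscillating u have ∫u²/∫(u')² → 0), and α = 1 would force 0 ≥ (1−c)∫u², impossible since c < 1; so 1−α > 0. By the sharp Poincaré inequality on H^1_0 of an interval of length L, ∫(u')² ≥ (π/L)²∫u² with equality for the first sine mode sin(π(x−x₀)/L) (x₀ the left endpoint), so the inequality holds for all u iff (1−α)(π/L)² ≥ α − c, i.e. α ≤ ((π/L)² + c)/((π/L)² + 1) = (1 + c(L/π)²)/(1 + (L/π)²). (Direct route, valid since c ≤ 0: Poincaré gives c∫u² ≥ c(L/π)²∫(u')², so a(u,u) ≥ (1 + c(L/π)²)∫(u')², while ||u||_{H^1}² ≤ (1 + (L/π)²)∫(u')²; dividing yields the same α.) With (π/L)² = 4*π^2/9 and c = -22/9, the largest admissible constant is α = ((π/L)² + c)/((π/L)² + 1).
Simplifying, α = 2*(-11 + 2*π^2)/(9 + 4*π^2).


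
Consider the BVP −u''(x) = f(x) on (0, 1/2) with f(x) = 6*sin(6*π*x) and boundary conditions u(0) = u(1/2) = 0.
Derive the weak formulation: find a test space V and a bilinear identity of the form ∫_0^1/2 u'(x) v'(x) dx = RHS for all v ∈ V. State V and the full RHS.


V = H^1_0(0, 1/2) (so v(0) = v(1/2) = 0); weak form: ∫_0^1/2 u'v' dx = ∫_0^1/2 (6*sin(6*π*x)) v dx for all v ∈ V.

Multiply both sides by a test function v and integrate from 0 to 1/2:
  ∫_0^1/2 −u''(x) v(x) dx = ∫_0^1/2 f(x) v(x) dx.
Integrate the LHS by parts once:
  ∫_0^1/2 −u'' v dx = −[u'(x) v(x)]_0^1/2 + ∫_0^1/2 u'(x) v'(x) dx.
Thus ∫_0^1/2 u'(x) v'(x) dx = ∫_0^1/2 f(x) v(x) dx + [u'(x) v(x)]_0^1/2.
Choose V so that boundary terms are either known or forced to vanish.
u is Dirichlet: u(0) = u(1/2) = 0. Let V = H^1_0(0, 1/2); then v(0) = v(1/2) = 0, and [u' v]_0^1/2 = 0.
Weak formulation: find u (satisfying any essential BC) such that ∫_0^1/2 u'(x) v'(x) dx = ∫_0^1/2 f v dx for all v ∈ V.
Substituting f(x) = 6*sin(6*π*x), the right-hand side is ∫_0^1/2 (6*sin(6*π*x)) v dx.


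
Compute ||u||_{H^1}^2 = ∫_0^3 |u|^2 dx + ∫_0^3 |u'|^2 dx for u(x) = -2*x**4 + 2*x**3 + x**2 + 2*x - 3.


||u||_{H^1}^2 = 78249/7

The H^1 norm (squared) on an interval (0, L) is
  ||u||_{H^1}^2 = ∫_0^L u(x)^2 dx + ∫_0^L u'(x)^2 dx.
Compute u'(x) = -8*x**3 + 6*x**2 + 2*x + 2.
Then u(x)^2 = 4*x**8 - 8*x**7 - 4*x**5 + 21*x**4 - 8*x**3 - 2*x**2 - 12*x + 9 and u'(x)^2 = 64*x**6 - 96*x**5 + 4*x**4 - 8*x**3 + 28*x**2 + 8*x + 4.
Integrate each monomial from 0 to 3 using ∫_0^3 c·x^n dx = c·3^(n+1)/(n+1):
  ∫_0^3 u(x)^2 dx = ∫_0^3 (4*x^8 - 8*x^7 - 4*x^5 + 21*x^4 - 8*x^3 - 2*x^2 - 12*x + 9) dx. Term by term:
    ∫_0^3 4*x^8 dx = 8748;  ∫_0^3 -8*x^7 dx = -6561;  ∫_0^3 -4*x^5 dx = -486;
    ∫_0^3 21*x^4 dx = 5103/5;  ∫_0^3 -8*x^3 dx = -162;  ∫_0^3 -2*x^2 dx = -18;
    ∫_0^3 -12*x dx = -54;  ∫_0^3 9 dx = 27.
  Sum: 8748 − 6561 − 486 + 5103/5 − 162 − 18 − 54 + 27 = 12573/5.
  ∫_0^3 u'(x)^2 dx = ∫_0^3 (64*x^6 - 96*x^5 + 4*x^4 - 8*x^3 + 28*x^2 + 8*x + 4) dx. Term by term:
    ∫_0^3 64*x^6 dx = 139968/7;  ∫_0^3 -96*x^5 dx = -11664;  ∫_0^3 4*x^4 dx = 972/5;
    ∫_0^3 -8*x^3 dx = -162;  ∫_0^3 28*x^2 dx = 252;  ∫_0^3 8*x dx = 36;
    ∫_0^3 4 dx = 12.
  Sum: 139968/7 − 11664 + 972/5 − 162 + 252 + 36 + 12 = 303234/35.
Adding: ||u||_{H^1}^2 = 12573/5 + 303234/35 = 78249/7.


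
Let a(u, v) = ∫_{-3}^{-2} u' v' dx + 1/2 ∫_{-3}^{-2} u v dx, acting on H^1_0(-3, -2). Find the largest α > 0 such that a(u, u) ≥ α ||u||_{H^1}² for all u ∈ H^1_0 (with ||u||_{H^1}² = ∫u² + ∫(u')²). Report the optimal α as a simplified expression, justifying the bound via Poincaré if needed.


α = (1/2 + π^2)/(1 + π^2)

Coercivity of a(·,·) on H^1_0(-3, -2) means a(u, u) ≥ α ||u||_{H^1}² for every u ∈ H^1_0.
The interval has length L = 1, and Poincaré/coercivity depend only on L. Here a(u, u) = ∫(u')² + (1/2)·∫u².
Here 0 < c = 1/2 < 1. The condition a(u,u) ≥ α||u||_{H^1}² reads (1−α)∫(u')² ≥ (α−c)∫u². Any admissible α is ≤ 1 (rapidly oscillating u have ∫u²/∫(u')² → 0), and α = 1 would force 0 ≥ (1−c)∫u², impossible since c < 1; so 1−α > 0. By the sharp Poincaré inequality on H^1_0 of an interval of length L, ∫(u')² ≥ (π/L)²∫u² with equality for the first sine mode sin(π(x−x₀)/L) (x₀ the left endpoint), so the inequality holds for all u iff (1−α)(π/L)² ≥ α − c, i.e. α ≤ ((π/L)² + c)/((π/L)² + 1) = (1 + c(L/π)²)/(1 + (L/π)²). With (π/L)² = π^2 and c = 1/2, the largest admissible constant is α = ((π/L)² + c)/((π/L)² + 1).
Simplifying, α = (1/2 + π^2)/(1 + π^2).


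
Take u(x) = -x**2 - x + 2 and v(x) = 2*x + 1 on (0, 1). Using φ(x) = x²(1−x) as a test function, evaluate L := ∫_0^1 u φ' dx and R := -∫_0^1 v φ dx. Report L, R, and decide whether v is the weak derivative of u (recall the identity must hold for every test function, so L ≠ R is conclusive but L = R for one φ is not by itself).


LHS = 11/60, RHS = -11/60. No, v is not the weak derivative of u.

u(x) = -x**2 - x + 2, classical derivative u'(x) = -2*x - 1.
φ(x) = x²(1−x), so φ'(x) = x*(2 - 3*x).
Note φ(0) = φ(1) = 0, so the boundary term u·φ vanishes.
LHS = ∫_0^1 u(x) φ'(x) dx = ∫_0^1 (3*x^4 + x^3 - 8*x^2 + 4*x) dx. Term by term:
  ∫_0^1 3*x^4 dx = 3/5;  ∫_0^1 x^3 dx = 1/4;  ∫_0^1 -8*x^2 dx = -8/3;
  ∫_0^1 4*x dx = 2.
Sum: 3/5 + 1/4 − 8/3 + 2 = 11/60.
So LHS = 11/60.
∫_0^1 v(x) φ(x) dx = ∫_0^1 (-2*x^4 + x^3 + x^2) dx. Term by term:
  ∫_0^1 -2*x^4 dx = -2/5;  ∫_0^1 x^3 dx = 1/4;  ∫_0^1 x^2 dx = 1/3.
Sum: -2/5 + 1/4 + 1/3 = 11/60.
So RHS = -∫_0^1 v(x) φ(x) dx = -11/60.
LHS − RHS = 11/30 ≠ 0, so the identity fails.
(For a valid weak derivative the identity must hold for EVERY test function, in particular this one. The failure shows v is NOT the weak derivative of u.)
Correct weak derivative would be u'(x) = -2*x - 1.


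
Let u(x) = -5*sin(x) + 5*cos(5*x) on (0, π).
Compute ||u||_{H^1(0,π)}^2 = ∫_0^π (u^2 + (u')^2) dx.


||u||_{H^1(0,π)}^2 = 350*π

u'(x) = -25*sin(5*x) - 5*cos(x).
Expand u² and (u')² and integrate term by term on (0, π), using: for integers n ≥ 1, ∫_0^π sin²(nx) dx = ∫_0^π cos²(nx) dx = π/2; for n ≠ n', ∫_0^π sin(nx)sin(n'x) dx = ∫_0^π cos(nx)cos(n'x) dx = 0; and by product-to-sum, ∫_0^π sin(nx)cos(n'x) dx = ½∫_0^π [sin((n+n')x) + sin((n−n')x)] dx, which is 0 when n+n' is even and 2n/(n²−n'²) when n+n' is odd (it need not vanish on (0, π)).
  u² squared terms: (-5)²·∫sin(x)² dx = 25·π/2 = 25*π/2;  (5)²·∫cos(5x)² dx = 25·π/2 = 25*π/2.
  u² cross terms: 2·(-5)·(5)·∫sin(x)·cos(5x) dx = -50·(0) = 0.
  So ∫_0^π u² dx = 25*π/2 + 25*π/2 + 0 = 25*π.
  (u')² squared terms: (-25)²·∫sin(5x)² dx = 625·π/2 = 625*π/2;  (-5)²·∫cos(x)² dx = 25·π/2 = 25*π/2.
  (u')² cross terms: 2·(-25)·(-5)·∫sin(5x)·cos(x) dx = 250·(0) = 0.
  So ∫_0^π (u')² dx = 625*π/2 + 25*π/2 + 0 = 325*π.
||u||_{H^1}^2 = (25*π) + (325*π) = 350*π.


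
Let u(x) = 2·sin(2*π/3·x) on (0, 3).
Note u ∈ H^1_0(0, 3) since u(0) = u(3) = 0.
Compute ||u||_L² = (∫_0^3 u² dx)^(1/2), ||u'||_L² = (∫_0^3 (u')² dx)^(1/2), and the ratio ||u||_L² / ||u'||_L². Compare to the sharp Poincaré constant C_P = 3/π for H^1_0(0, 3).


||u||_L² / ||u'||_L² = 3/(2*π) < C_P = 3/π.

u(x) = 2·sin(2*π/3·x), so u'(x) = 4*π*cos(2*π*x/3)/3.
Writing u(x) = A·sin(kπx/L) with A = 2 and k = 2, use ∫_0^L sin²(kπx/L) dx = L/2 and ∫_0^L cos²(kπx/L) dx = L/2.
u² = 4·sin²(2*π/3·x) and (u')² = 16*π^2/9·cos²(2*π/3·x), and each of sin², cos² integrates to L/2 = 3/2 over (0, 3).
∫_0^3 u² dx = 6, so ||u||_L² = sqrt(6).
∫_0^3 (u')² dx = 8*π^2/3, so ||u'||_L² = 2*sqrt(6)*π/3.
Ratio ||u||_L² / ||u'||_L² = 3/(2*π).
Sharp Poincaré constant on H^1_0(0, 3) is C_P = L/π = 3/π, achieved by sin(π/3·x).
This is the k = 2 harmonic; the ratio L/(kπ) is strictly less than C_P = L/π, consistent with the sharp inequality ||u||_L² ≤ C_P ||u'||_L².


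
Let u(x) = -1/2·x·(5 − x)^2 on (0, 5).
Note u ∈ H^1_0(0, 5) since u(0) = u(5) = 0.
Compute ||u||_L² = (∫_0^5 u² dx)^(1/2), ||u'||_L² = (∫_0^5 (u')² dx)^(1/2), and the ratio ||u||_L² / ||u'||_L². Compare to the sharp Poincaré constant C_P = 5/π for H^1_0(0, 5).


||u||_L² / ||u'||_L² = 5*sqrt(14)/14 < C_P = 5/π.

u(x) = -1/2·x·(5 − x)^2, so u'(x) = (5 - 3*x)*(x - 5)/2.
u(x) = -1/2·x·(5 − x)^2 vanishes at x = 0 and x = 5, so u ∈ H^1_0(0, 5). Differentiate via the product rule and integrate the resulting polynomials term by term.
  ∫_0^5 u² dx = ∫_0^5 (x^6/4 - 5*x^5 + 75*x^4/2 - 125*x^3 + 625*x^2/4) dx. Term by term:
    ∫_0^5 x^6/4 dx = 78125/28;  ∫_0^5 -5*x^5 dx = -78125/6;  ∫_0^5 75*x^4/2 dx = 46875/2;
    ∫_0^5 -125*x^3 dx = -78125/4;  ∫_0^5 625*x^2/4 dx = 78125/12.
  Sum: 78125/28 − 78125/6 + 46875/2 − 78125/4 + 78125/12 = 15625/84.
  ∫_0^5 (u')² dx = ∫_0^5 (9*x^4/4 - 30*x^3 + 275*x^2/2 - 250*x + 625/4) dx. Term by term:
    ∫_0^5 9*x^4/4 dx = 5625/4;  ∫_0^5 -30*x^3 dx = -9375/2;  ∫_0^5 275*x^2/2 dx = 34375/6;
    ∫_0^5 -250*x dx = -3125;  ∫_0^5 625/4 dx = 3125/4.
  Sum: 5625/4 − 9375/2 + 34375/6 − 3125 + 3125/4 = 625/6.
∫_0^5 u² dx = 15625/84, so ||u||_L² = 125*sqrt(21)/42.
∫_0^5 (u')² dx = 625/6, so ||u'||_L² = 25*sqrt(6)/6.
Ratio ||u||_L² / ||u'||_L² = 5*sqrt(14)/14.
Sharp Poincaré constant on H^1_0(0, 5) is C_P = L/π = 5/π, achieved by sin(π/5·x).
A polynomial bump cannot attain the sharp Poincaré constant (only the first sine eigenfunction does), so the ratio is strictly less than C_P, consistent with ||u||_L² ≤ C_P ||u'||_L².


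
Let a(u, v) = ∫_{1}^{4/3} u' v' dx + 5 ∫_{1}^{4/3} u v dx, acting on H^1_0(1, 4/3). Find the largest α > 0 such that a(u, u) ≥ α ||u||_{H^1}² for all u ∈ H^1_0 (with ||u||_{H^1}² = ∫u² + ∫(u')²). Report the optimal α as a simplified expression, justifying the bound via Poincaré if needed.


α = 1

Coercivity of a(·,·) on H^1_0(1, 4/3) means a(u, u) ≥ α ||u||_{H^1}² for every u ∈ H^1_0.
The interval has length L = 1/3, and Poincaré/coercivity depend only on L. Here a(u, u) = ∫(u')² + (5)·∫u².
Here c = 5 ≥ 1, so a(u,u) = ∫(u')² + c∫u² ≥ ∫(u')² + ∫u² = ||u||_{H^1}², i.e. α = 1 works. No larger α is possible: a(u,u) ≥ α||u||_{H^1}² means (1−α)∫(u')² ≥ (α−c)∫u², and for the modes u_n = sin(nπ(x−x₀)/L) (x₀ the left endpoint) one has ∫u_n²/∫(u_n')² = (L/(nπ))² → 0, so a(u_n,u_n)/||u_n||_{H^1}² → 1. Hence the optimal constant is α = 1.
Therefore α = 1.


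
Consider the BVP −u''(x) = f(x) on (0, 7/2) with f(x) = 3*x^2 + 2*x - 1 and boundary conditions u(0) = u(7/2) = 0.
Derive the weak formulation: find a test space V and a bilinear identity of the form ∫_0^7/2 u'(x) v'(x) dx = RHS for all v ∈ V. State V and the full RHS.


V = H^1_0(0, 7/2) (so v(0) = v(7/2) = 0); weak form: ∫_0^7/2 u'v' dx = ∫_0^7/2 (3*x^2 + 2*x - 1) v dx for all v ∈ V.

Multiply both sides by a test function v and integrate from 0 to 7/2:
  ∫_0^7/2 −u''(x) v(x) dx = ∫_0^7/2 f(x) v(x) dx.
Integrate the LHS by parts once:
  ∫_0^7/2 −u'' v dx = −[u'(x) v(x)]_0^7/2 + ∫_0^7/2 u'(x) v'(x) dx.
Thus ∫_0^7/2 u'(x) v'(x) dx = ∫_0^7/2 f(x) v(x) dx + [u'(x) v(x)]_0^7/2.
Choose V so that boundary terms are either known or forced to vanish.
u is Dirichlet: u(0) = u(7/2) = 0. Let V = H^1_0(0, 7/2); then v(0) = v(7/2) = 0, and [u' v]_0^7/2 = 0.
Weak formulation: find u (satisfying any essential BC) such that ∫_0^7/2 u'(x) v'(x) dx = ∫_0^7/2 f v dx for all v ∈ V.
Substituting f(x) = 3*x^2 + 2*x - 1, the right-hand side is ∫_0^7/2 (3*x^2 + 2*x - 1) v dx.


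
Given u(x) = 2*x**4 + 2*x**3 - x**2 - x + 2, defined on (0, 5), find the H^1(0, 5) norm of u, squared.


||u||_{H^1}^2 = 277532275/126

The H^1 norm (squared) on an interval (0, L) is
  ||u||_{H^1}^2 = ∫_0^L u(x)^2 dx + ∫_0^L u'(x)^2 dx.
Compute u'(x) = 8*x**3 + 6*x**2 - 2*x - 1.
Then u(x)^2 = 4*x**8 + 8*x**7 - 8*x**5 + 5*x**4 + 10*x**3 - 3*x**2 - 4*x + 4 and u'(x)^2 = 64*x**6 + 96*x**5 + 4*x**4 - 40*x**3 - 8*x**2 + 4*x + 1.
Integrate each monomial from 0 to 5 using ∫_0^5 c·x^n dx = c·5^(n+1)/(n+1):
  ∫_0^5 u(x)^2 dx = ∫_0^5 (4*x^8 + 8*x^7 - 8*x^5 + 5*x^4 + 10*x^3 - 3*x^2 - 4*x + 4) dx. Term by term:
    ∫_0^5 4*x^8 dx = 7812500/9;  ∫_0^5 8*x^7 dx = 390625;  ∫_0^5 -8*x^5 dx = -62500/3;
    ∫_0^5 5*x^4 dx = 3125;  ∫_0^5 10*x^3 dx = 3125/2;  ∫_0^5 -3*x^2 dx = -125;
    ∫_0^5 -4*x dx = -50;  ∫_0^5 4 dx = 20.
  Sum: 7812500/9 + 390625 − 62500/3 + 3125 + 3125/2 − 125 − 50 + 20 = 22362835/18.
  ∫_0^5 u'(x)^2 dx = ∫_0^5 (64*x^6 + 96*x^5 + 4*x^4 - 40*x^3 - 8*x^2 + 4*x + 1) dx. Term by term:
    ∫_0^5 64*x^6 dx = 5000000/7;  ∫_0^5 96*x^5 dx = 250000;  ∫_0^5 4*x^4 dx = 2500;
    ∫_0^5 -40*x^3 dx = -6250;  ∫_0^5 -8*x^2 dx = -1000/3;  ∫_0^5 4*x dx = 50;
    ∫_0^5 1 dx = 5.
  Sum: 5000000/7 + 250000 + 2500 − 6250 − 1000/3 + 50 + 5 = 20165405/21.
Adding: ||u||_{H^1}^2 = 22362835/18 + 20165405/21 = 277532275/126.


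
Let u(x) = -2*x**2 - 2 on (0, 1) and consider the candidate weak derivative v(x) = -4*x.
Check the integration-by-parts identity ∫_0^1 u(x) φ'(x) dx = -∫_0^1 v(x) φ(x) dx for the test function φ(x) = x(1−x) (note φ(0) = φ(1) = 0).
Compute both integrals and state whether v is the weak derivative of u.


LHS = 1/3, RHS = 1/3. Yes, v = u' weakly.

u(x) = -2*x**2 - 2, classical derivative u'(x) = -4*x.
φ(x) = x(1−x), so φ'(x) = 1 - 2*x.
Note φ(0) = φ(1) = 0, so the boundary term u·φ vanishes.
LHS = ∫_0^1 u(x) φ'(x) dx = ∫_0^1 (4*x^3 - 2*x^2 + 4*x - 2) dx. Term by term:
  ∫_0^1 4*x^3 dx = 1;  ∫_0^1 -2*x^2 dx = -2/3;  ∫_0^1 4*x dx = 2;
  ∫_0^1 -2 dx = -2.
Sum: 1 − 2/3 + 2 − 2 = 1/3.
So LHS = 1/3.
∫_0^1 v(x) φ(x) dx = ∫_0^1 (4*x^3 - 4*x^2) dx. Term by term:
  ∫_0^1 4*x^3 dx = 1;  ∫_0^1 -4*x^2 dx = -4/3.
Sum: 1 − 4/3 = -1/3.
So RHS = -∫_0^1 v(x) φ(x) dx = 1/3.
LHS = RHS, so the identity holds for this test φ.
Moreover u is smooth here and v(x) = u'(x) = -4*x pointwise, so the identity holds for every test function. Hence v is the weak derivative of u.


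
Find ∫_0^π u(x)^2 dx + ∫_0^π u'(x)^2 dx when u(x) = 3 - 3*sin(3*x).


||u||_{H^1(0,π)}^2 = -12 + 54*π

u'(x) = -9*cos(3*x).
Expand u² and (u')² and integrate term by term on (0, π), using: for integers n ≥ 1, ∫_0^π sin²(nx) dx = ∫_0^π cos²(nx) dx = π/2; for n ≠ n', ∫_0^π sin(nx)sin(n'x) dx = ∫_0^π cos(nx)cos(n'x) dx = 0; and by product-to-sum, ∫_0^π sin(nx)cos(n'x) dx = ½∫_0^π [sin((n+n')x) + sin((n−n')x)] dx, which is 0 when n+n' is even and 2n/(n²−n'²) when n+n' is odd (it need not vanish on (0, π)). For the constant mode: ∫_0^π 1 dx = π, ∫_0^π cos(nx) dx = 0, ∫_0^π sin(nx) dx = (1−(−1)^n)/n.
  u² squared terms: (3)²·∫1 dx = 9·π = 9*π;  (-3)²·∫sin(3x)² dx = 9·π/2 = 9*π/2.
  u² cross terms: 2·(3)·(-3)·∫1·sin(3x) dx = -18·(2/3) = -12.
  So ∫_0^π u² dx = 9*π + 9*π/2 − 12 = -12 + 27*π/2.
  (u')² squared terms: (-9)²·∫cos(3x)² dx = 81·π/2 = 81*π/2.
  So ∫_0^π (u')² dx = 81*π/2.
||u||_{H^1}^2 = (-12 + 27*π/2) + (81*π/2) = -12 + 54*π.


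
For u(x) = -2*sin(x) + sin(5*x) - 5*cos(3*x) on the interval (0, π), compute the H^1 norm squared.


||u||_{H^1(0,π)}^2 = 142*π

u'(x) = 15*sin(3*x) - 2*cos(x) + 5*cos(5*x).
Expand u² and (u')² and integrate term by term on (0, π), using: for integers n ≥ 1, ∫_0^π sin²(nx) dx = ∫_0^π cos²(nx) dx = π/2; for n ≠ n', ∫_0^π sin(nx)sin(n'x) dx = ∫_0^π cos(nx)cos(n'x) dx = 0; and by product-to-sum, ∫_0^π sin(nx)cos(n'x) dx = ½∫_0^π [sin((n+n')x) + sin((n−n')x)] dx, which is 0 when n+n' is even and 2n/(n²−n'²) when n+n' is odd (it need not vanish on (0, π)).
  u² squared terms: (-5)²·∫cos(3x)² dx = 25·π/2 = 25*π/2;  (-2)²·∫sin(x)² dx = 4·π/2 = 2*π;  (1)²·∫sin(5x)² dx = 1·π/2 = π/2.
  u² cross terms: 2·(-5)·(-2)·∫cos(3x)·sin(x) dx = 20·(0) = 0;  2·(-5)·(1)·∫cos(3x)·sin(5x) dx = -10·(0) = 0;  2·(-2)·(1)·∫sin(x)·sin(5x) dx = -4·(0) = 0.
  So ∫_0^π u² dx = 25*π/2 + 2*π + π/2 + 0 + 0 + 0 = 15*π.
  (u')² squared terms: (-2)²·∫cos(x)² dx = 4·π/2 = 2*π;  (5)²·∫cos(5x)² dx = 25·π/2 = 25*π/2;  (15)²·∫sin(3x)² dx = 225·π/2 = 225*π/2.
  (u')² cross terms: 2·(-2)·(5)·∫cos(x)·cos(5x) dx = -20·(0) = 0;  2·(-2)·(15)·∫cos(x)·sin(3x) dx = -60·(0) = 0;  2·(5)·(15)·∫cos(5x)·sin(3x) dx = 150·(0) = 0.
  So ∫_0^π (u')² dx = 2*π + 25*π/2 + 225*π/2 + 0 + 0 + 0 = 127*π.
||u||_{H^1}^2 = (15*π) + (127*π) = 142*π.


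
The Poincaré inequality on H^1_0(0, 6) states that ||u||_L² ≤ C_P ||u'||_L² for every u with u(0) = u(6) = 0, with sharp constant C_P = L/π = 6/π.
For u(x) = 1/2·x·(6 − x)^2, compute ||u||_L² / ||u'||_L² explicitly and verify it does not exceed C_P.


||u||_L² / ||u'||_L² = 3*sqrt(14)/7 < C_P = 6/π.

u(x) = 1/2·x·(6 − x)^2, so u'(x) = 3*(x/2 - 3)*(x - 2).
u(x) = 1/2·x·(6 − x)^2 vanishes at x = 0 and x = 6, so u ∈ H^1_0(0, 6). Differentiate via the product rule and integrate the resulting polynomials term by term.
  ∫_0^6 u² dx = ∫_0^6 (x^6/4 - 6*x^5 + 54*x^4 - 216*x^3 + 324*x^2) dx. Term by term:
    ∫_0^6 x^6/4 dx = 69984/7;  ∫_0^6 -6*x^5 dx = -46656;  ∫_0^6 54*x^4 dx = 419904/5;
    ∫_0^6 -216*x^3 dx = -69984;  ∫_0^6 324*x^2 dx = 23328.
  Sum: 69984/7 − 46656 + 419904/5 − 69984 + 23328 = 23328/35.
  ∫_0^6 (u')² dx = ∫_0^6 (9*x^4/4 - 36*x^3 + 198*x^2 - 432*x + 324) dx. Term by term:
    ∫_0^6 9*x^4/4 dx = 17496/5;  ∫_0^6 -36*x^3 dx = -11664;  ∫_0^6 198*x^2 dx = 14256;
    ∫_0^6 -432*x dx = -7776;  ∫_0^6 324 dx = 1944.
  Sum: 17496/5 − 11664 + 14256 − 7776 + 1944 = 1296/5.
∫_0^6 u² dx = 23328/35, so ||u||_L² = 108*sqrt(70)/35.
∫_0^6 (u')² dx = 1296/5, so ||u'||_L² = 36*sqrt(5)/5.
Ratio ||u||_L² / ||u'||_L² = 3*sqrt(14)/7.
Sharp Poincaré constant on H^1_0(0, 6) is C_P = L/π = 6/π, achieved by sin(π/6·x).
A polynomial bump cannot attain the sharp Poincaré constant (only the first sine eigenfunction does), so the ratio is strictly less than C_P, consistent with ||u||_L² ≤ C_P ||u'||_L².
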